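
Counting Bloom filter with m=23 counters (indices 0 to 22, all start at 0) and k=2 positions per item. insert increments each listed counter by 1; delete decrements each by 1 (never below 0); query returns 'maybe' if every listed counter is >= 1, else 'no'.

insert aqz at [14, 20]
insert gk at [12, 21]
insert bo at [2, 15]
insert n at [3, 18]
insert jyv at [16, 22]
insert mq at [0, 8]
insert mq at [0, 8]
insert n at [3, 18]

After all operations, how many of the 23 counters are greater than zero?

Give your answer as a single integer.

Step 1: insert aqz at [14, 20] -> counters=[0,0,0,0,0,0,0,0,0,0,0,0,0,0,1,0,0,0,0,0,1,0,0]
Step 2: insert gk at [12, 21] -> counters=[0,0,0,0,0,0,0,0,0,0,0,0,1,0,1,0,0,0,0,0,1,1,0]
Step 3: insert bo at [2, 15] -> counters=[0,0,1,0,0,0,0,0,0,0,0,0,1,0,1,1,0,0,0,0,1,1,0]
Step 4: insert n at [3, 18] -> counters=[0,0,1,1,0,0,0,0,0,0,0,0,1,0,1,1,0,0,1,0,1,1,0]
Step 5: insert jyv at [16, 22] -> counters=[0,0,1,1,0,0,0,0,0,0,0,0,1,0,1,1,1,0,1,0,1,1,1]
Step 6: insert mq at [0, 8] -> counters=[1,0,1,1,0,0,0,0,1,0,0,0,1,0,1,1,1,0,1,0,1,1,1]
Step 7: insert mq at [0, 8] -> counters=[2,0,1,1,0,0,0,0,2,0,0,0,1,0,1,1,1,0,1,0,1,1,1]
Step 8: insert n at [3, 18] -> counters=[2,0,1,2,0,0,0,0,2,0,0,0,1,0,1,1,1,0,2,0,1,1,1]
Final counters=[2,0,1,2,0,0,0,0,2,0,0,0,1,0,1,1,1,0,2,0,1,1,1] -> 12 nonzero

Answer: 12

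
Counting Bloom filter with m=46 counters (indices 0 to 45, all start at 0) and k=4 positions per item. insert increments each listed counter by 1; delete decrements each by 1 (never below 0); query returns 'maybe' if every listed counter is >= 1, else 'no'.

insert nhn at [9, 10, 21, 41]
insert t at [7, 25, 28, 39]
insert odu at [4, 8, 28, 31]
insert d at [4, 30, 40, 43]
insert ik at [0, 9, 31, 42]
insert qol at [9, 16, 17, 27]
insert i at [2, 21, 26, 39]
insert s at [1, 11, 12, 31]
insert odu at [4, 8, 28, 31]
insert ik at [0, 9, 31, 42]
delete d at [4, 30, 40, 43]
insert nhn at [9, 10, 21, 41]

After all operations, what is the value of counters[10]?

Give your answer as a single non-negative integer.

Answer: 2

Derivation:
Step 1: insert nhn at [9, 10, 21, 41] -> counters=[0,0,0,0,0,0,0,0,0,1,1,0,0,0,0,0,0,0,0,0,0,1,0,0,0,0,0,0,0,0,0,0,0,0,0,0,0,0,0,0,0,1,0,0,0,0]
Step 2: insert t at [7, 25, 28, 39] -> counters=[0,0,0,0,0,0,0,1,0,1,1,0,0,0,0,0,0,0,0,0,0,1,0,0,0,1,0,0,1,0,0,0,0,0,0,0,0,0,0,1,0,1,0,0,0,0]
Step 3: insert odu at [4, 8, 28, 31] -> counters=[0,0,0,0,1,0,0,1,1,1,1,0,0,0,0,0,0,0,0,0,0,1,0,0,0,1,0,0,2,0,0,1,0,0,0,0,0,0,0,1,0,1,0,0,0,0]
Step 4: insert d at [4, 30, 40, 43] -> counters=[0,0,0,0,2,0,0,1,1,1,1,0,0,0,0,0,0,0,0,0,0,1,0,0,0,1,0,0,2,0,1,1,0,0,0,0,0,0,0,1,1,1,0,1,0,0]
Step 5: insert ik at [0, 9, 31, 42] -> counters=[1,0,0,0,2,0,0,1,1,2,1,0,0,0,0,0,0,0,0,0,0,1,0,0,0,1,0,0,2,0,1,2,0,0,0,0,0,0,0,1,1,1,1,1,0,0]
Step 6: insert qol at [9, 16, 17, 27] -> counters=[1,0,0,0,2,0,0,1,1,3,1,0,0,0,0,0,1,1,0,0,0,1,0,0,0,1,0,1,2,0,1,2,0,0,0,0,0,0,0,1,1,1,1,1,0,0]
Step 7: insert i at [2, 21, 26, 39] -> counters=[1,0,1,0,2,0,0,1,1,3,1,0,0,0,0,0,1,1,0,0,0,2,0,0,0,1,1,1,2,0,1,2,0,0,0,0,0,0,0,2,1,1,1,1,0,0]
Step 8: insert s at [1, 11, 12, 31] -> counters=[1,1,1,0,2,0,0,1,1,3,1,1,1,0,0,0,1,1,0,0,0,2,0,0,0,1,1,1,2,0,1,3,0,0,0,0,0,0,0,2,1,1,1,1,0,0]
Step 9: insert odu at [4, 8, 28, 31] -> counters=[1,1,1,0,3,0,0,1,2,3,1,1,1,0,0,0,1,1,0,0,0,2,0,0,0,1,1,1,3,0,1,4,0,0,0,0,0,0,0,2,1,1,1,1,0,0]
Step 10: insert ik at [0, 9, 31, 42] -> counters=[2,1,1,0,3,0,0,1,2,4,1,1,1,0,0,0,1,1,0,0,0,2,0,0,0,1,1,1,3,0,1,5,0,0,0,0,0,0,0,2,1,1,2,1,0,0]
Step 11: delete d at [4, 30, 40, 43] -> counters=[2,1,1,0,2,0,0,1,2,4,1,1,1,0,0,0,1,1,0,0,0,2,0,0,0,1,1,1,3,0,0,5,0,0,0,0,0,0,0,2,0,1,2,0,0,0]
Step 12: insert nhn at [9, 10, 21, 41] -> counters=[2,1,1,0,2,0,0,1,2,5,2,1,1,0,0,0,1,1,0,0,0,3,0,0,0,1,1,1,3,0,0,5,0,0,0,0,0,0,0,2,0,2,2,0,0,0]
Final counters=[2,1,1,0,2,0,0,1,2,5,2,1,1,0,0,0,1,1,0,0,0,3,0,0,0,1,1,1,3,0,0,5,0,0,0,0,0,0,0,2,0,2,2,0,0,0] -> counters[10]=2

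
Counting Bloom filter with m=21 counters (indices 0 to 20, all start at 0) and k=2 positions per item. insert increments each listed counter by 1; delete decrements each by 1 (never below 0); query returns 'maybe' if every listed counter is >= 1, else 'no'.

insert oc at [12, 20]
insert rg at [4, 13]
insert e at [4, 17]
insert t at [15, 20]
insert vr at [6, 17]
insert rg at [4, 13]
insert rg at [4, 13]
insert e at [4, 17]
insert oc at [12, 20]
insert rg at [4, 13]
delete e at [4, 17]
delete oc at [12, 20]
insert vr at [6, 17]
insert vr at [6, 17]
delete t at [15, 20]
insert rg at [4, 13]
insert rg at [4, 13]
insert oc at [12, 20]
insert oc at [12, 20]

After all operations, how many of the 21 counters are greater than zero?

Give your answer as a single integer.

Answer: 6

Derivation:
Step 1: insert oc at [12, 20] -> counters=[0,0,0,0,0,0,0,0,0,0,0,0,1,0,0,0,0,0,0,0,1]
Step 2: insert rg at [4, 13] -> counters=[0,0,0,0,1,0,0,0,0,0,0,0,1,1,0,0,0,0,0,0,1]
Step 3: insert e at [4, 17] -> counters=[0,0,0,0,2,0,0,0,0,0,0,0,1,1,0,0,0,1,0,0,1]
Step 4: insert t at [15, 20] -> counters=[0,0,0,0,2,0,0,0,0,0,0,0,1,1,0,1,0,1,0,0,2]
Step 5: insert vr at [6, 17] -> counters=[0,0,0,0,2,0,1,0,0,0,0,0,1,1,0,1,0,2,0,0,2]
Step 6: insert rg at [4, 13] -> counters=[0,0,0,0,3,0,1,0,0,0,0,0,1,2,0,1,0,2,0,0,2]
Step 7: insert rg at [4, 13] -> counters=[0,0,0,0,4,0,1,0,0,0,0,0,1,3,0,1,0,2,0,0,2]
Step 8: insert e at [4, 17] -> counters=[0,0,0,0,5,0,1,0,0,0,0,0,1,3,0,1,0,3,0,0,2]
Step 9: insert oc at [12, 20] -> counters=[0,0,0,0,5,0,1,0,0,0,0,0,2,3,0,1,0,3,0,0,3]
Step 10: insert rg at [4, 13] -> counters=[0,0,0,0,6,0,1,0,0,0,0,0,2,4,0,1,0,3,0,0,3]
Step 11: delete e at [4, 17] -> counters=[0,0,0,0,5,0,1,0,0,0,0,0,2,4,0,1,0,2,0,0,3]
Step 12: delete oc at [12, 20] -> counters=[0,0,0,0,5,0,1,0,0,0,0,0,1,4,0,1,0,2,0,0,2]
Step 13: insert vr at [6, 17] -> counters=[0,0,0,0,5,0,2,0,0,0,0,0,1,4,0,1,0,3,0,0,2]
Step 14: insert vr at [6, 17] -> counters=[0,0,0,0,5,0,3,0,0,0,0,0,1,4,0,1,0,4,0,0,2]
Step 15: delete t at [15, 20] -> counters=[0,0,0,0,5,0,3,0,0,0,0,0,1,4,0,0,0,4,0,0,1]
Step 16: insert rg at [4, 13] -> counters=[0,0,0,0,6,0,3,0,0,0,0,0,1,5,0,0,0,4,0,0,1]
Step 17: insert rg at [4, 13] -> counters=[0,0,0,0,7,0,3,0,0,0,0,0,1,6,0,0,0,4,0,0,1]
Step 18: insert oc at [12, 20] -> counters=[0,0,0,0,7,0,3,0,0,0,0,0,2,6,0,0,0,4,0,0,2]
Step 19: insert oc at [12, 20] -> counters=[0,0,0,0,7,0,3,0,0,0,0,0,3,6,0,0,0,4,0,0,3]
Final counters=[0,0,0,0,7,0,3,0,0,0,0,0,3,6,0,0,0,4,0,0,3] -> 6 nonzero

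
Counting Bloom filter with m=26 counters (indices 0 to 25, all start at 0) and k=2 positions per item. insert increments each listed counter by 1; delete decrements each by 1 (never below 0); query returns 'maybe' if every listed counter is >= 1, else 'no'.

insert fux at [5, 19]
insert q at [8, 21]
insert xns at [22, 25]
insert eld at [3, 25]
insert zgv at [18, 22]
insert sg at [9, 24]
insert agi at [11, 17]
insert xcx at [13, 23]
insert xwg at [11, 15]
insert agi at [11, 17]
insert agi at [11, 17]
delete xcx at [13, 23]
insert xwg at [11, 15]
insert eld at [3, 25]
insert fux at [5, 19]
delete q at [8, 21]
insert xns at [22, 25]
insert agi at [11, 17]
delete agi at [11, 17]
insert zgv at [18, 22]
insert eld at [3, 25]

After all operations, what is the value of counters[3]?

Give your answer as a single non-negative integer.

Answer: 3

Derivation:
Step 1: insert fux at [5, 19] -> counters=[0,0,0,0,0,1,0,0,0,0,0,0,0,0,0,0,0,0,0,1,0,0,0,0,0,0]
Step 2: insert q at [8, 21] -> counters=[0,0,0,0,0,1,0,0,1,0,0,0,0,0,0,0,0,0,0,1,0,1,0,0,0,0]
Step 3: insert xns at [22, 25] -> counters=[0,0,0,0,0,1,0,0,1,0,0,0,0,0,0,0,0,0,0,1,0,1,1,0,0,1]
Step 4: insert eld at [3, 25] -> counters=[0,0,0,1,0,1,0,0,1,0,0,0,0,0,0,0,0,0,0,1,0,1,1,0,0,2]
Step 5: insert zgv at [18, 22] -> counters=[0,0,0,1,0,1,0,0,1,0,0,0,0,0,0,0,0,0,1,1,0,1,2,0,0,2]
Step 6: insert sg at [9, 24] -> counters=[0,0,0,1,0,1,0,0,1,1,0,0,0,0,0,0,0,0,1,1,0,1,2,0,1,2]
Step 7: insert agi at [11, 17] -> counters=[0,0,0,1,0,1,0,0,1,1,0,1,0,0,0,0,0,1,1,1,0,1,2,0,1,2]
Step 8: insert xcx at [13, 23] -> counters=[0,0,0,1,0,1,0,0,1,1,0,1,0,1,0,0,0,1,1,1,0,1,2,1,1,2]
Step 9: insert xwg at [11, 15] -> counters=[0,0,0,1,0,1,0,0,1,1,0,2,0,1,0,1,0,1,1,1,0,1,2,1,1,2]
Step 10: insert agi at [11, 17] -> counters=[0,0,0,1,0,1,0,0,1,1,0,3,0,1,0,1,0,2,1,1,0,1,2,1,1,2]
Step 11: insert agi at [11, 17] -> counters=[0,0,0,1,0,1,0,0,1,1,0,4,0,1,0,1,0,3,1,1,0,1,2,1,1,2]
Step 12: delete xcx at [13, 23] -> counters=[0,0,0,1,0,1,0,0,1,1,0,4,0,0,0,1,0,3,1,1,0,1,2,0,1,2]
Step 13: insert xwg at [11, 15] -> counters=[0,0,0,1,0,1,0,0,1,1,0,5,0,0,0,2,0,3,1,1,0,1,2,0,1,2]
Step 14: insert eld at [3, 25] -> counters=[0,0,0,2,0,1,0,0,1,1,0,5,0,0,0,2,0,3,1,1,0,1,2,0,1,3]
Step 15: insert fux at [5, 19] -> counters=[0,0,0,2,0,2,0,0,1,1,0,5,0,0,0,2,0,3,1,2,0,1,2,0,1,3]
Step 16: delete q at [8, 21] -> counters=[0,0,0,2,0,2,0,0,0,1,0,5,0,0,0,2,0,3,1,2,0,0,2,0,1,3]
Step 17: insert xns at [22, 25] -> counters=[0,0,0,2,0,2,0,0,0,1,0,5,0,0,0,2,0,3,1,2,0,0,3,0,1,4]
Step 18: insert agi at [11, 17] -> counters=[0,0,0,2,0,2,0,0,0,1,0,6,0,0,0,2,0,4,1,2,0,0,3,0,1,4]
Step 19: delete agi at [11, 17] -> counters=[0,0,0,2,0,2,0,0,0,1,0,5,0,0,0,2,0,3,1,2,0,0,3,0,1,4]
Step 20: insert zgv at [18, 22] -> counters=[0,0,0,2,0,2,0,0,0,1,0,5,0,0,0,2,0,3,2,2,0,0,4,0,1,4]
Step 21: insert eld at [3, 25] -> counters=[0,0,0,3,0,2,0,0,0,1,0,5,0,0,0,2,0,3,2,2,0,0,4,0,1,5]
Final counters=[0,0,0,3,0,2,0,0,0,1,0,5,0,0,0,2,0,3,2,2,0,0,4,0,1,5] -> counters[3]=3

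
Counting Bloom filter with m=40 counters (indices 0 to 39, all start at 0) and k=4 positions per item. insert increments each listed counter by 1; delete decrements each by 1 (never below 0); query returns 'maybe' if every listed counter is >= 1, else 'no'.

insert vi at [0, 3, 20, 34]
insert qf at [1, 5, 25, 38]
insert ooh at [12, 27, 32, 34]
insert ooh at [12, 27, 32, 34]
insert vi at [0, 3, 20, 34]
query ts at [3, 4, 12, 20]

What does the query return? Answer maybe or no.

Answer: no

Derivation:
Step 1: insert vi at [0, 3, 20, 34] -> counters=[1,0,0,1,0,0,0,0,0,0,0,0,0,0,0,0,0,0,0,0,1,0,0,0,0,0,0,0,0,0,0,0,0,0,1,0,0,0,0,0]
Step 2: insert qf at [1, 5, 25, 38] -> counters=[1,1,0,1,0,1,0,0,0,0,0,0,0,0,0,0,0,0,0,0,1,0,0,0,0,1,0,0,0,0,0,0,0,0,1,0,0,0,1,0]
Step 3: insert ooh at [12, 27, 32, 34] -> counters=[1,1,0,1,0,1,0,0,0,0,0,0,1,0,0,0,0,0,0,0,1,0,0,0,0,1,0,1,0,0,0,0,1,0,2,0,0,0,1,0]
Step 4: insert ooh at [12, 27, 32, 34] -> counters=[1,1,0,1,0,1,0,0,0,0,0,0,2,0,0,0,0,0,0,0,1,0,0,0,0,1,0,2,0,0,0,0,2,0,3,0,0,0,1,0]
Step 5: insert vi at [0, 3, 20, 34] -> counters=[2,1,0,2,0,1,0,0,0,0,0,0,2,0,0,0,0,0,0,0,2,0,0,0,0,1,0,2,0,0,0,0,2,0,4,0,0,0,1,0]
Query ts: check counters[3]=2 counters[4]=0 counters[12]=2 counters[20]=2 -> no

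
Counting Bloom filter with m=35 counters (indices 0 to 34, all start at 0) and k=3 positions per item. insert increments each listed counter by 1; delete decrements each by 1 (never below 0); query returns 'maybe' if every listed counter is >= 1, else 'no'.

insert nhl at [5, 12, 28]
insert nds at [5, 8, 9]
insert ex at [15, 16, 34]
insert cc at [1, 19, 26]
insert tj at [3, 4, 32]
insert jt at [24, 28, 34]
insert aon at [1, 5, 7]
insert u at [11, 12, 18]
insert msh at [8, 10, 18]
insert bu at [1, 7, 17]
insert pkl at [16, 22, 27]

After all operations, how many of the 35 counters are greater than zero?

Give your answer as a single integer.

Step 1: insert nhl at [5, 12, 28] -> counters=[0,0,0,0,0,1,0,0,0,0,0,0,1,0,0,0,0,0,0,0,0,0,0,0,0,0,0,0,1,0,0,0,0,0,0]
Step 2: insert nds at [5, 8, 9] -> counters=[0,0,0,0,0,2,0,0,1,1,0,0,1,0,0,0,0,0,0,0,0,0,0,0,0,0,0,0,1,0,0,0,0,0,0]
Step 3: insert ex at [15, 16, 34] -> counters=[0,0,0,0,0,2,0,0,1,1,0,0,1,0,0,1,1,0,0,0,0,0,0,0,0,0,0,0,1,0,0,0,0,0,1]
Step 4: insert cc at [1, 19, 26] -> counters=[0,1,0,0,0,2,0,0,1,1,0,0,1,0,0,1,1,0,0,1,0,0,0,0,0,0,1,0,1,0,0,0,0,0,1]
Step 5: insert tj at [3, 4, 32] -> counters=[0,1,0,1,1,2,0,0,1,1,0,0,1,0,0,1,1,0,0,1,0,0,0,0,0,0,1,0,1,0,0,0,1,0,1]
Step 6: insert jt at [24, 28, 34] -> counters=[0,1,0,1,1,2,0,0,1,1,0,0,1,0,0,1,1,0,0,1,0,0,0,0,1,0,1,0,2,0,0,0,1,0,2]
Step 7: insert aon at [1, 5, 7] -> counters=[0,2,0,1,1,3,0,1,1,1,0,0,1,0,0,1,1,0,0,1,0,0,0,0,1,0,1,0,2,0,0,0,1,0,2]
Step 8: insert u at [11, 12, 18] -> counters=[0,2,0,1,1,3,0,1,1,1,0,1,2,0,0,1,1,0,1,1,0,0,0,0,1,0,1,0,2,0,0,0,1,0,2]
Step 9: insert msh at [8, 10, 18] -> counters=[0,2,0,1,1,3,0,1,2,1,1,1,2,0,0,1,1,0,2,1,0,0,0,0,1,0,1,0,2,0,0,0,1,0,2]
Step 10: insert bu at [1, 7, 17] -> counters=[0,3,0,1,1,3,0,2,2,1,1,1,2,0,0,1,1,1,2,1,0,0,0,0,1,0,1,0,2,0,0,0,1,0,2]
Step 11: insert pkl at [16, 22, 27] -> counters=[0,3,0,1,1,3,0,2,2,1,1,1,2,0,0,1,2,1,2,1,0,0,1,0,1,0,1,1,2,0,0,0,1,0,2]
Final counters=[0,3,0,1,1,3,0,2,2,1,1,1,2,0,0,1,2,1,2,1,0,0,1,0,1,0,1,1,2,0,0,0,1,0,2] -> 22 nonzero

Answer: 22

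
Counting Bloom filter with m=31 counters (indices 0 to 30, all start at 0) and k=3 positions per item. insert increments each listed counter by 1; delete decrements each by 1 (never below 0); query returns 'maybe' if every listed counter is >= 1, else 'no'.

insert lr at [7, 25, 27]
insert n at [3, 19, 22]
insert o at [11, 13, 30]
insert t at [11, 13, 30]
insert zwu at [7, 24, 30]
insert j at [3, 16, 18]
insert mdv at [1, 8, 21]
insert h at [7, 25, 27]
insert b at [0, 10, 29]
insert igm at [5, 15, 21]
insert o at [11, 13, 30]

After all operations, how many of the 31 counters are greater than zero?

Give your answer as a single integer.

Answer: 20

Derivation:
Step 1: insert lr at [7, 25, 27] -> counters=[0,0,0,0,0,0,0,1,0,0,0,0,0,0,0,0,0,0,0,0,0,0,0,0,0,1,0,1,0,0,0]
Step 2: insert n at [3, 19, 22] -> counters=[0,0,0,1,0,0,0,1,0,0,0,0,0,0,0,0,0,0,0,1,0,0,1,0,0,1,0,1,0,0,0]
Step 3: insert o at [11, 13, 30] -> counters=[0,0,0,1,0,0,0,1,0,0,0,1,0,1,0,0,0,0,0,1,0,0,1,0,0,1,0,1,0,0,1]
Step 4: insert t at [11, 13, 30] -> counters=[0,0,0,1,0,0,0,1,0,0,0,2,0,2,0,0,0,0,0,1,0,0,1,0,0,1,0,1,0,0,2]
Step 5: insert zwu at [7, 24, 30] -> counters=[0,0,0,1,0,0,0,2,0,0,0,2,0,2,0,0,0,0,0,1,0,0,1,0,1,1,0,1,0,0,3]
Step 6: insert j at [3, 16, 18] -> counters=[0,0,0,2,0,0,0,2,0,0,0,2,0,2,0,0,1,0,1,1,0,0,1,0,1,1,0,1,0,0,3]
Step 7: insert mdv at [1, 8, 21] -> counters=[0,1,0,2,0,0,0,2,1,0,0,2,0,2,0,0,1,0,1,1,0,1,1,0,1,1,0,1,0,0,3]
Step 8: insert h at [7, 25, 27] -> counters=[0,1,0,2,0,0,0,3,1,0,0,2,0,2,0,0,1,0,1,1,0,1,1,0,1,2,0,2,0,0,3]
Step 9: insert b at [0, 10, 29] -> counters=[1,1,0,2,0,0,0,3,1,0,1,2,0,2,0,0,1,0,1,1,0,1,1,0,1,2,0,2,0,1,3]
Step 10: insert igm at [5, 15, 21] -> counters=[1,1,0,2,0,1,0,3,1,0,1,2,0,2,0,1,1,0,1,1,0,2,1,0,1,2,0,2,0,1,3]
Step 11: insert o at [11, 13, 30] -> counters=[1,1,0,2,0,1,0,3,1,0,1,3,0,3,0,1,1,0,1,1,0,2,1,0,1,2,0,2,0,1,4]
Final counters=[1,1,0,2,0,1,0,3,1,0,1,3,0,3,0,1,1,0,1,1,0,2,1,0,1,2,0,2,0,1,4] -> 20 nonzero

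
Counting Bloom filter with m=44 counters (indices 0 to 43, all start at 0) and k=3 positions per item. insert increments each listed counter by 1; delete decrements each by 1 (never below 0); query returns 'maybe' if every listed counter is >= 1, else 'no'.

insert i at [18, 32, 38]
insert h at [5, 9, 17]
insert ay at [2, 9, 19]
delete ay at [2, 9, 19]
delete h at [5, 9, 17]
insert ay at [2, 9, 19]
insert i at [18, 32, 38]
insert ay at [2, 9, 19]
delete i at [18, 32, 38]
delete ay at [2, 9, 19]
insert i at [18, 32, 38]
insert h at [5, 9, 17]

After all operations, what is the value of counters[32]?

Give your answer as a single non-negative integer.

Step 1: insert i at [18, 32, 38] -> counters=[0,0,0,0,0,0,0,0,0,0,0,0,0,0,0,0,0,0,1,0,0,0,0,0,0,0,0,0,0,0,0,0,1,0,0,0,0,0,1,0,0,0,0,0]
Step 2: insert h at [5, 9, 17] -> counters=[0,0,0,0,0,1,0,0,0,1,0,0,0,0,0,0,0,1,1,0,0,0,0,0,0,0,0,0,0,0,0,0,1,0,0,0,0,0,1,0,0,0,0,0]
Step 3: insert ay at [2, 9, 19] -> counters=[0,0,1,0,0,1,0,0,0,2,0,0,0,0,0,0,0,1,1,1,0,0,0,0,0,0,0,0,0,0,0,0,1,0,0,0,0,0,1,0,0,0,0,0]
Step 4: delete ay at [2, 9, 19] -> counters=[0,0,0,0,0,1,0,0,0,1,0,0,0,0,0,0,0,1,1,0,0,0,0,0,0,0,0,0,0,0,0,0,1,0,0,0,0,0,1,0,0,0,0,0]
Step 5: delete h at [5, 9, 17] -> counters=[0,0,0,0,0,0,0,0,0,0,0,0,0,0,0,0,0,0,1,0,0,0,0,0,0,0,0,0,0,0,0,0,1,0,0,0,0,0,1,0,0,0,0,0]
Step 6: insert ay at [2, 9, 19] -> counters=[0,0,1,0,0,0,0,0,0,1,0,0,0,0,0,0,0,0,1,1,0,0,0,0,0,0,0,0,0,0,0,0,1,0,0,0,0,0,1,0,0,0,0,0]
Step 7: insert i at [18, 32, 38] -> counters=[0,0,1,0,0,0,0,0,0,1,0,0,0,0,0,0,0,0,2,1,0,0,0,0,0,0,0,0,0,0,0,0,2,0,0,0,0,0,2,0,0,0,0,0]
Step 8: insert ay at [2, 9, 19] -> counters=[0,0,2,0,0,0,0,0,0,2,0,0,0,0,0,0,0,0,2,2,0,0,0,0,0,0,0,0,0,0,0,0,2,0,0,0,0,0,2,0,0,0,0,0]
Step 9: delete i at [18, 32, 38] -> counters=[0,0,2,0,0,0,0,0,0,2,0,0,0,0,0,0,0,0,1,2,0,0,0,0,0,0,0,0,0,0,0,0,1,0,0,0,0,0,1,0,0,0,0,0]
Step 10: delete ay at [2, 9, 19] -> counters=[0,0,1,0,0,0,0,0,0,1,0,0,0,0,0,0,0,0,1,1,0,0,0,0,0,0,0,0,0,0,0,0,1,0,0,0,0,0,1,0,0,0,0,0]
Step 11: insert i at [18, 32, 38] -> counters=[0,0,1,0,0,0,0,0,0,1,0,0,0,0,0,0,0,0,2,1,0,0,0,0,0,0,0,0,0,0,0,0,2,0,0,0,0,0,2,0,0,0,0,0]
Step 12: insert h at [5, 9, 17] -> counters=[0,0,1,0,0,1,0,0,0,2,0,0,0,0,0,0,0,1,2,1,0,0,0,0,0,0,0,0,0,0,0,0,2,0,0,0,0,0,2,0,0,0,0,0]
Final counters=[0,0,1,0,0,1,0,0,0,2,0,0,0,0,0,0,0,1,2,1,0,0,0,0,0,0,0,0,0,0,0,0,2,0,0,0,0,0,2,0,0,0,0,0] -> counters[32]=2

Answer: 2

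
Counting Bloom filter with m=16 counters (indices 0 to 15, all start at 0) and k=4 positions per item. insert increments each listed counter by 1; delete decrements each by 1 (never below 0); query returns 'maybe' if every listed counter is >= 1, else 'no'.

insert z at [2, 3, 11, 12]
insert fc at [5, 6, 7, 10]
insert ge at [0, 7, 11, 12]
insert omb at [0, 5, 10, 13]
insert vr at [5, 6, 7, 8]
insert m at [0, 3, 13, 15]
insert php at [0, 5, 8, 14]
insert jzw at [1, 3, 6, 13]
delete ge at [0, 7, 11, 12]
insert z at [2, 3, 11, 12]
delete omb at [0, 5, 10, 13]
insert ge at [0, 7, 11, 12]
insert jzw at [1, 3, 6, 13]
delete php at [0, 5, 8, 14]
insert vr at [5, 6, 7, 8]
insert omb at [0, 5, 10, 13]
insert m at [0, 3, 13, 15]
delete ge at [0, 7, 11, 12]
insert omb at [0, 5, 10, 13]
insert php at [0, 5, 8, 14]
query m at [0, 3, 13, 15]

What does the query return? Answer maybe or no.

Step 1: insert z at [2, 3, 11, 12] -> counters=[0,0,1,1,0,0,0,0,0,0,0,1,1,0,0,0]
Step 2: insert fc at [5, 6, 7, 10] -> counters=[0,0,1,1,0,1,1,1,0,0,1,1,1,0,0,0]
Step 3: insert ge at [0, 7, 11, 12] -> counters=[1,0,1,1,0,1,1,2,0,0,1,2,2,0,0,0]
Step 4: insert omb at [0, 5, 10, 13] -> counters=[2,0,1,1,0,2,1,2,0,0,2,2,2,1,0,0]
Step 5: insert vr at [5, 6, 7, 8] -> counters=[2,0,1,1,0,3,2,3,1,0,2,2,2,1,0,0]
Step 6: insert m at [0, 3, 13, 15] -> counters=[3,0,1,2,0,3,2,3,1,0,2,2,2,2,0,1]
Step 7: insert php at [0, 5, 8, 14] -> counters=[4,0,1,2,0,4,2,3,2,0,2,2,2,2,1,1]
Step 8: insert jzw at [1, 3, 6, 13] -> counters=[4,1,1,3,0,4,3,3,2,0,2,2,2,3,1,1]
Step 9: delete ge at [0, 7, 11, 12] -> counters=[3,1,1,3,0,4,3,2,2,0,2,1,1,3,1,1]
Step 10: insert z at [2, 3, 11, 12] -> counters=[3,1,2,4,0,4,3,2,2,0,2,2,2,3,1,1]
Step 11: delete omb at [0, 5, 10, 13] -> counters=[2,1,2,4,0,3,3,2,2,0,1,2,2,2,1,1]
Step 12: insert ge at [0, 7, 11, 12] -> counters=[3,1,2,4,0,3,3,3,2,0,1,3,3,2,1,1]
Step 13: insert jzw at [1, 3, 6, 13] -> counters=[3,2,2,5,0,3,4,3,2,0,1,3,3,3,1,1]
Step 14: delete php at [0, 5, 8, 14] -> counters=[2,2,2,5,0,2,4,3,1,0,1,3,3,3,0,1]
Step 15: insert vr at [5, 6, 7, 8] -> counters=[2,2,2,5,0,3,5,4,2,0,1,3,3,3,0,1]
Step 16: insert omb at [0, 5, 10, 13] -> counters=[3,2,2,5,0,4,5,4,2,0,2,3,3,4,0,1]
Step 17: insert m at [0, 3, 13, 15] -> counters=[4,2,2,6,0,4,5,4,2,0,2,3,3,5,0,2]
Step 18: delete ge at [0, 7, 11, 12] -> counters=[3,2,2,6,0,4,5,3,2,0,2,2,2,5,0,2]
Step 19: insert omb at [0, 5, 10, 13] -> counters=[4,2,2,6,0,5,5,3,2,0,3,2,2,6,0,2]
Step 20: insert php at [0, 5, 8, 14] -> counters=[5,2,2,6,0,6,5,3,3,0,3,2,2,6,1,2]
Query m: check counters[0]=5 counters[3]=6 counters[13]=6 counters[15]=2 -> maybe

Answer: maybe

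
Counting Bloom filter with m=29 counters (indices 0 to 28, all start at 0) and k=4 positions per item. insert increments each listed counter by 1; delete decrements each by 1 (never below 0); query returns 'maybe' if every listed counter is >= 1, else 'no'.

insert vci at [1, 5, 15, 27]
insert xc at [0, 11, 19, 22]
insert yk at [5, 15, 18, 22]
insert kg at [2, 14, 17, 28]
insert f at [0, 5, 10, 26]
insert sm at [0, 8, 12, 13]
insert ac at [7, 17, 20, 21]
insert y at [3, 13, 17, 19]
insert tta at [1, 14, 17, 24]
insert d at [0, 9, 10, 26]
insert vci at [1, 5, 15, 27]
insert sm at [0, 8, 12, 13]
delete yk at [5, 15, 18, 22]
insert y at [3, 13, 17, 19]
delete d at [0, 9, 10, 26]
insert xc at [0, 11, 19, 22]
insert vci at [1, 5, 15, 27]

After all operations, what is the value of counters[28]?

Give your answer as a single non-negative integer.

Step 1: insert vci at [1, 5, 15, 27] -> counters=[0,1,0,0,0,1,0,0,0,0,0,0,0,0,0,1,0,0,0,0,0,0,0,0,0,0,0,1,0]
Step 2: insert xc at [0, 11, 19, 22] -> counters=[1,1,0,0,0,1,0,0,0,0,0,1,0,0,0,1,0,0,0,1,0,0,1,0,0,0,0,1,0]
Step 3: insert yk at [5, 15, 18, 22] -> counters=[1,1,0,0,0,2,0,0,0,0,0,1,0,0,0,2,0,0,1,1,0,0,2,0,0,0,0,1,0]
Step 4: insert kg at [2, 14, 17, 28] -> counters=[1,1,1,0,0,2,0,0,0,0,0,1,0,0,1,2,0,1,1,1,0,0,2,0,0,0,0,1,1]
Step 5: insert f at [0, 5, 10, 26] -> counters=[2,1,1,0,0,3,0,0,0,0,1,1,0,0,1,2,0,1,1,1,0,0,2,0,0,0,1,1,1]
Step 6: insert sm at [0, 8, 12, 13] -> counters=[3,1,1,0,0,3,0,0,1,0,1,1,1,1,1,2,0,1,1,1,0,0,2,0,0,0,1,1,1]
Step 7: insert ac at [7, 17, 20, 21] -> counters=[3,1,1,0,0,3,0,1,1,0,1,1,1,1,1,2,0,2,1,1,1,1,2,0,0,0,1,1,1]
Step 8: insert y at [3, 13, 17, 19] -> counters=[3,1,1,1,0,3,0,1,1,0,1,1,1,2,1,2,0,3,1,2,1,1,2,0,0,0,1,1,1]
Step 9: insert tta at [1, 14, 17, 24] -> counters=[3,2,1,1,0,3,0,1,1,0,1,1,1,2,2,2,0,4,1,2,1,1,2,0,1,0,1,1,1]
Step 10: insert d at [0, 9, 10, 26] -> counters=[4,2,1,1,0,3,0,1,1,1,2,1,1,2,2,2,0,4,1,2,1,1,2,0,1,0,2,1,1]
Step 11: insert vci at [1, 5, 15, 27] -> counters=[4,3,1,1,0,4,0,1,1,1,2,1,1,2,2,3,0,4,1,2,1,1,2,0,1,0,2,2,1]
Step 12: insert sm at [0, 8, 12, 13] -> counters=[5,3,1,1,0,4,0,1,2,1,2,1,2,3,2,3,0,4,1,2,1,1,2,0,1,0,2,2,1]
Step 13: delete yk at [5, 15, 18, 22] -> counters=[5,3,1,1,0,3,0,1,2,1,2,1,2,3,2,2,0,4,0,2,1,1,1,0,1,0,2,2,1]
Step 14: insert y at [3, 13, 17, 19] -> counters=[5,3,1,2,0,3,0,1,2,1,2,1,2,4,2,2,0,5,0,3,1,1,1,0,1,0,2,2,1]
Step 15: delete d at [0, 9, 10, 26] -> counters=[4,3,1,2,0,3,0,1,2,0,1,1,2,4,2,2,0,5,0,3,1,1,1,0,1,0,1,2,1]
Step 16: insert xc at [0, 11, 19, 22] -> counters=[5,3,1,2,0,3,0,1,2,0,1,2,2,4,2,2,0,5,0,4,1,1,2,0,1,0,1,2,1]
Step 17: insert vci at [1, 5, 15, 27] -> counters=[5,4,1,2,0,4,0,1,2,0,1,2,2,4,2,3,0,5,0,4,1,1,2,0,1,0,1,3,1]
Final counters=[5,4,1,2,0,4,0,1,2,0,1,2,2,4,2,3,0,5,0,4,1,1,2,0,1,0,1,3,1] -> counters[28]=1

Answer: 1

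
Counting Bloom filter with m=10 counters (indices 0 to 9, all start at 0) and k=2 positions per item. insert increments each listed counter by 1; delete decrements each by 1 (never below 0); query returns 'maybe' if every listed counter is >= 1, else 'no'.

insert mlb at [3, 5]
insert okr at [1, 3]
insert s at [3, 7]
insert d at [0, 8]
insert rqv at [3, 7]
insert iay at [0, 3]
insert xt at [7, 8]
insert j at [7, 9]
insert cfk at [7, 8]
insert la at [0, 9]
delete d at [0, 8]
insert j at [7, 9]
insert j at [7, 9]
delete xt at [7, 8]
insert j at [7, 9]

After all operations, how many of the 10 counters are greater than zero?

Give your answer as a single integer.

Answer: 7

Derivation:
Step 1: insert mlb at [3, 5] -> counters=[0,0,0,1,0,1,0,0,0,0]
Step 2: insert okr at [1, 3] -> counters=[0,1,0,2,0,1,0,0,0,0]
Step 3: insert s at [3, 7] -> counters=[0,1,0,3,0,1,0,1,0,0]
Step 4: insert d at [0, 8] -> counters=[1,1,0,3,0,1,0,1,1,0]
Step 5: insert rqv at [3, 7] -> counters=[1,1,0,4,0,1,0,2,1,0]
Step 6: insert iay at [0, 3] -> counters=[2,1,0,5,0,1,0,2,1,0]
Step 7: insert xt at [7, 8] -> counters=[2,1,0,5,0,1,0,3,2,0]
Step 8: insert j at [7, 9] -> counters=[2,1,0,5,0,1,0,4,2,1]
Step 9: insert cfk at [7, 8] -> counters=[2,1,0,5,0,1,0,5,3,1]
Step 10: insert la at [0, 9] -> counters=[3,1,0,5,0,1,0,5,3,2]
Step 11: delete d at [0, 8] -> counters=[2,1,0,5,0,1,0,5,2,2]
Step 12: insert j at [7, 9] -> counters=[2,1,0,5,0,1,0,6,2,3]
Step 13: insert j at [7, 9] -> counters=[2,1,0,5,0,1,0,7,2,4]
Step 14: delete xt at [7, 8] -> counters=[2,1,0,5,0,1,0,6,1,4]
Step 15: insert j at [7, 9] -> counters=[2,1,0,5,0,1,0,7,1,5]
Final counters=[2,1,0,5,0,1,0,7,1,5] -> 7 nonzero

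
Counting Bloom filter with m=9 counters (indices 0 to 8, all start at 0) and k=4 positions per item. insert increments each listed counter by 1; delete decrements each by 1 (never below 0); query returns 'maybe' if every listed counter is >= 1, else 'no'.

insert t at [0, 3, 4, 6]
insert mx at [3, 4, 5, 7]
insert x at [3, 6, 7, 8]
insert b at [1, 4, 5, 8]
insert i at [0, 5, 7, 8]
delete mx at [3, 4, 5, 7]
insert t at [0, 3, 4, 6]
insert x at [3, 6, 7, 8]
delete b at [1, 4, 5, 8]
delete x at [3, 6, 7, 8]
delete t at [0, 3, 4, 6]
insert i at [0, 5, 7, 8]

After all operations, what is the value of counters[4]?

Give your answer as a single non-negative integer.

Answer: 1

Derivation:
Step 1: insert t at [0, 3, 4, 6] -> counters=[1,0,0,1,1,0,1,0,0]
Step 2: insert mx at [3, 4, 5, 7] -> counters=[1,0,0,2,2,1,1,1,0]
Step 3: insert x at [3, 6, 7, 8] -> counters=[1,0,0,3,2,1,2,2,1]
Step 4: insert b at [1, 4, 5, 8] -> counters=[1,1,0,3,3,2,2,2,2]
Step 5: insert i at [0, 5, 7, 8] -> counters=[2,1,0,3,3,3,2,3,3]
Step 6: delete mx at [3, 4, 5, 7] -> counters=[2,1,0,2,2,2,2,2,3]
Step 7: insert t at [0, 3, 4, 6] -> counters=[3,1,0,3,3,2,3,2,3]
Step 8: insert x at [3, 6, 7, 8] -> counters=[3,1,0,4,3,2,4,3,4]
Step 9: delete b at [1, 4, 5, 8] -> counters=[3,0,0,4,2,1,4,3,3]
Step 10: delete x at [3, 6, 7, 8] -> counters=[3,0,0,3,2,1,3,2,2]
Step 11: delete t at [0, 3, 4, 6] -> counters=[2,0,0,2,1,1,2,2,2]
Step 12: insert i at [0, 5, 7, 8] -> counters=[3,0,0,2,1,2,2,3,3]
Final counters=[3,0,0,2,1,2,2,3,3] -> counters[4]=1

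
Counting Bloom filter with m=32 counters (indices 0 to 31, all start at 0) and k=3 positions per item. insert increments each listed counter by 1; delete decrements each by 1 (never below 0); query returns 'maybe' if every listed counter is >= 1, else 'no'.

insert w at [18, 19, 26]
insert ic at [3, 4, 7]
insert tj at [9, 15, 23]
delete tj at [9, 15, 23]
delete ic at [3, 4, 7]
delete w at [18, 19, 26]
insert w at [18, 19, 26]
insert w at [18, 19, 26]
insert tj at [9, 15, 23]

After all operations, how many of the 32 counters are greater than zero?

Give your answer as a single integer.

Answer: 6

Derivation:
Step 1: insert w at [18, 19, 26] -> counters=[0,0,0,0,0,0,0,0,0,0,0,0,0,0,0,0,0,0,1,1,0,0,0,0,0,0,1,0,0,0,0,0]
Step 2: insert ic at [3, 4, 7] -> counters=[0,0,0,1,1,0,0,1,0,0,0,0,0,0,0,0,0,0,1,1,0,0,0,0,0,0,1,0,0,0,0,0]
Step 3: insert tj at [9, 15, 23] -> counters=[0,0,0,1,1,0,0,1,0,1,0,0,0,0,0,1,0,0,1,1,0,0,0,1,0,0,1,0,0,0,0,0]
Step 4: delete tj at [9, 15, 23] -> counters=[0,0,0,1,1,0,0,1,0,0,0,0,0,0,0,0,0,0,1,1,0,0,0,0,0,0,1,0,0,0,0,0]
Step 5: delete ic at [3, 4, 7] -> counters=[0,0,0,0,0,0,0,0,0,0,0,0,0,0,0,0,0,0,1,1,0,0,0,0,0,0,1,0,0,0,0,0]
Step 6: delete w at [18, 19, 26] -> counters=[0,0,0,0,0,0,0,0,0,0,0,0,0,0,0,0,0,0,0,0,0,0,0,0,0,0,0,0,0,0,0,0]
Step 7: insert w at [18, 19, 26] -> counters=[0,0,0,0,0,0,0,0,0,0,0,0,0,0,0,0,0,0,1,1,0,0,0,0,0,0,1,0,0,0,0,0]
Step 8: insert w at [18, 19, 26] -> counters=[0,0,0,0,0,0,0,0,0,0,0,0,0,0,0,0,0,0,2,2,0,0,0,0,0,0,2,0,0,0,0,0]
Step 9: insert tj at [9, 15, 23] -> counters=[0,0,0,0,0,0,0,0,0,1,0,0,0,0,0,1,0,0,2,2,0,0,0,1,0,0,2,0,0,0,0,0]
Final counters=[0,0,0,0,0,0,0,0,0,1,0,0,0,0,0,1,0,0,2,2,0,0,0,1,0,0,2,0,0,0,0,0] -> 6 nonzero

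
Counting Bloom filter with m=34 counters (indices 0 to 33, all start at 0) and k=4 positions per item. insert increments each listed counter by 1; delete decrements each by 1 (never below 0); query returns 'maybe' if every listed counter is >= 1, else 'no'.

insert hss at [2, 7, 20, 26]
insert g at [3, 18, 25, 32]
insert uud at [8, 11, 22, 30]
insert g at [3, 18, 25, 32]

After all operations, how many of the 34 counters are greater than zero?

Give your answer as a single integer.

Step 1: insert hss at [2, 7, 20, 26] -> counters=[0,0,1,0,0,0,0,1,0,0,0,0,0,0,0,0,0,0,0,0,1,0,0,0,0,0,1,0,0,0,0,0,0,0]
Step 2: insert g at [3, 18, 25, 32] -> counters=[0,0,1,1,0,0,0,1,0,0,0,0,0,0,0,0,0,0,1,0,1,0,0,0,0,1,1,0,0,0,0,0,1,0]
Step 3: insert uud at [8, 11, 22, 30] -> counters=[0,0,1,1,0,0,0,1,1,0,0,1,0,0,0,0,0,0,1,0,1,0,1,0,0,1,1,0,0,0,1,0,1,0]
Step 4: insert g at [3, 18, 25, 32] -> counters=[0,0,1,2,0,0,0,1,1,0,0,1,0,0,0,0,0,0,2,0,1,0,1,0,0,2,1,0,0,0,1,0,2,0]
Final counters=[0,0,1,2,0,0,0,1,1,0,0,1,0,0,0,0,0,0,2,0,1,0,1,0,0,2,1,0,0,0,1,0,2,0] -> 12 nonzero

Answer: 12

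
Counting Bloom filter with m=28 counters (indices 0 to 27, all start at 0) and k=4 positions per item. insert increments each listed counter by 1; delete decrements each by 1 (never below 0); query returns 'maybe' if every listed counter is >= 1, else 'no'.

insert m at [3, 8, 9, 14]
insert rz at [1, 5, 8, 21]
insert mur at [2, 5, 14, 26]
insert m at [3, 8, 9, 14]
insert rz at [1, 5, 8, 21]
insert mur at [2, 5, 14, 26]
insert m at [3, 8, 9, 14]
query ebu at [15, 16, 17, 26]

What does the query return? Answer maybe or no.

Answer: no

Derivation:
Step 1: insert m at [3, 8, 9, 14] -> counters=[0,0,0,1,0,0,0,0,1,1,0,0,0,0,1,0,0,0,0,0,0,0,0,0,0,0,0,0]
Step 2: insert rz at [1, 5, 8, 21] -> counters=[0,1,0,1,0,1,0,0,2,1,0,0,0,0,1,0,0,0,0,0,0,1,0,0,0,0,0,0]
Step 3: insert mur at [2, 5, 14, 26] -> counters=[0,1,1,1,0,2,0,0,2,1,0,0,0,0,2,0,0,0,0,0,0,1,0,0,0,0,1,0]
Step 4: insert m at [3, 8, 9, 14] -> counters=[0,1,1,2,0,2,0,0,3,2,0,0,0,0,3,0,0,0,0,0,0,1,0,0,0,0,1,0]
Step 5: insert rz at [1, 5, 8, 21] -> counters=[0,2,1,2,0,3,0,0,4,2,0,0,0,0,3,0,0,0,0,0,0,2,0,0,0,0,1,0]
Step 6: insert mur at [2, 5, 14, 26] -> counters=[0,2,2,2,0,4,0,0,4,2,0,0,0,0,4,0,0,0,0,0,0,2,0,0,0,0,2,0]
Step 7: insert m at [3, 8, 9, 14] -> counters=[0,2,2,3,0,4,0,0,5,3,0,0,0,0,5,0,0,0,0,0,0,2,0,0,0,0,2,0]
Query ebu: check counters[15]=0 counters[16]=0 counters[17]=0 counters[26]=2 -> no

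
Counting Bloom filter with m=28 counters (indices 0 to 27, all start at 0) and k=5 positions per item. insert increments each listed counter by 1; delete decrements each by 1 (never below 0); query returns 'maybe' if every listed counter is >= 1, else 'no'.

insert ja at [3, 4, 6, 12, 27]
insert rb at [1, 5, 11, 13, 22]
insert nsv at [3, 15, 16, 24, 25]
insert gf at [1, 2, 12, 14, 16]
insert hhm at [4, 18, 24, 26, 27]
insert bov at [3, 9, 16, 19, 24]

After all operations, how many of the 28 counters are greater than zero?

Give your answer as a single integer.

Answer: 20

Derivation:
Step 1: insert ja at [3, 4, 6, 12, 27] -> counters=[0,0,0,1,1,0,1,0,0,0,0,0,1,0,0,0,0,0,0,0,0,0,0,0,0,0,0,1]
Step 2: insert rb at [1, 5, 11, 13, 22] -> counters=[0,1,0,1,1,1,1,0,0,0,0,1,1,1,0,0,0,0,0,0,0,0,1,0,0,0,0,1]
Step 3: insert nsv at [3, 15, 16, 24, 25] -> counters=[0,1,0,2,1,1,1,0,0,0,0,1,1,1,0,1,1,0,0,0,0,0,1,0,1,1,0,1]
Step 4: insert gf at [1, 2, 12, 14, 16] -> counters=[0,2,1,2,1,1,1,0,0,0,0,1,2,1,1,1,2,0,0,0,0,0,1,0,1,1,0,1]
Step 5: insert hhm at [4, 18, 24, 26, 27] -> counters=[0,2,1,2,2,1,1,0,0,0,0,1,2,1,1,1,2,0,1,0,0,0,1,0,2,1,1,2]
Step 6: insert bov at [3, 9, 16, 19, 24] -> counters=[0,2,1,3,2,1,1,0,0,1,0,1,2,1,1,1,3,0,1,1,0,0,1,0,3,1,1,2]
Final counters=[0,2,1,3,2,1,1,0,0,1,0,1,2,1,1,1,3,0,1,1,0,0,1,0,3,1,1,2] -> 20 nonzero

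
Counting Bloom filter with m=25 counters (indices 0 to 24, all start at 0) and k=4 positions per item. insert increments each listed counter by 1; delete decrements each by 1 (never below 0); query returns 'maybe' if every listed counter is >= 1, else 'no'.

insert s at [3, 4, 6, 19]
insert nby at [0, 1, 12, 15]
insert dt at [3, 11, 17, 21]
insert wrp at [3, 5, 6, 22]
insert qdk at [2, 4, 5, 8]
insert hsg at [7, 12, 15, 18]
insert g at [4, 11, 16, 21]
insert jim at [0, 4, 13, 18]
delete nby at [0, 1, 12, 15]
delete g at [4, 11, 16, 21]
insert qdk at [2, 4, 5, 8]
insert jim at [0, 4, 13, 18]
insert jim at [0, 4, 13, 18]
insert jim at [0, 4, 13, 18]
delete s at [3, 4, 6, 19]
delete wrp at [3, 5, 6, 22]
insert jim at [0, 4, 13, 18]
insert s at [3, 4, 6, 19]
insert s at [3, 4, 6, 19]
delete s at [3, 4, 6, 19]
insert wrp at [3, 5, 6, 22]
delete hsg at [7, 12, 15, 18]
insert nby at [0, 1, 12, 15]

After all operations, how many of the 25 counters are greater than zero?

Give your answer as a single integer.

Step 1: insert s at [3, 4, 6, 19] -> counters=[0,0,0,1,1,0,1,0,0,0,0,0,0,0,0,0,0,0,0,1,0,0,0,0,0]
Step 2: insert nby at [0, 1, 12, 15] -> counters=[1,1,0,1,1,0,1,0,0,0,0,0,1,0,0,1,0,0,0,1,0,0,0,0,0]
Step 3: insert dt at [3, 11, 17, 21] -> counters=[1,1,0,2,1,0,1,0,0,0,0,1,1,0,0,1,0,1,0,1,0,1,0,0,0]
Step 4: insert wrp at [3, 5, 6, 22] -> counters=[1,1,0,3,1,1,2,0,0,0,0,1,1,0,0,1,0,1,0,1,0,1,1,0,0]
Step 5: insert qdk at [2, 4, 5, 8] -> counters=[1,1,1,3,2,2,2,0,1,0,0,1,1,0,0,1,0,1,0,1,0,1,1,0,0]
Step 6: insert hsg at [7, 12, 15, 18] -> counters=[1,1,1,3,2,2,2,1,1,0,0,1,2,0,0,2,0,1,1,1,0,1,1,0,0]
Step 7: insert g at [4, 11, 16, 21] -> counters=[1,1,1,3,3,2,2,1,1,0,0,2,2,0,0,2,1,1,1,1,0,2,1,0,0]
Step 8: insert jim at [0, 4, 13, 18] -> counters=[2,1,1,3,4,2,2,1,1,0,0,2,2,1,0,2,1,1,2,1,0,2,1,0,0]
Step 9: delete nby at [0, 1, 12, 15] -> counters=[1,0,1,3,4,2,2,1,1,0,0,2,1,1,0,1,1,1,2,1,0,2,1,0,0]
Step 10: delete g at [4, 11, 16, 21] -> counters=[1,0,1,3,3,2,2,1,1,0,0,1,1,1,0,1,0,1,2,1,0,1,1,0,0]
Step 11: insert qdk at [2, 4, 5, 8] -> counters=[1,0,2,3,4,3,2,1,2,0,0,1,1,1,0,1,0,1,2,1,0,1,1,0,0]
Step 12: insert jim at [0, 4, 13, 18] -> counters=[2,0,2,3,5,3,2,1,2,0,0,1,1,2,0,1,0,1,3,1,0,1,1,0,0]
Step 13: insert jim at [0, 4, 13, 18] -> counters=[3,0,2,3,6,3,2,1,2,0,0,1,1,3,0,1,0,1,4,1,0,1,1,0,0]
Step 14: insert jim at [0, 4, 13, 18] -> counters=[4,0,2,3,7,3,2,1,2,0,0,1,1,4,0,1,0,1,5,1,0,1,1,0,0]
Step 15: delete s at [3, 4, 6, 19] -> counters=[4,0,2,2,6,3,1,1,2,0,0,1,1,4,0,1,0,1,5,0,0,1,1,0,0]
Step 16: delete wrp at [3, 5, 6, 22] -> counters=[4,0,2,1,6,2,0,1,2,0,0,1,1,4,0,1,0,1,5,0,0,1,0,0,0]
Step 17: insert jim at [0, 4, 13, 18] -> counters=[5,0,2,1,7,2,0,1,2,0,0,1,1,5,0,1,0,1,6,0,0,1,0,0,0]
Step 18: insert s at [3, 4, 6, 19] -> counters=[5,0,2,2,8,2,1,1,2,0,0,1,1,5,0,1,0,1,6,1,0,1,0,0,0]
Step 19: insert s at [3, 4, 6, 19] -> counters=[5,0,2,3,9,2,2,1,2,0,0,1,1,5,0,1,0,1,6,2,0,1,0,0,0]
Step 20: delete s at [3, 4, 6, 19] -> counters=[5,0,2,2,8,2,1,1,2,0,0,1,1,5,0,1,0,1,6,1,0,1,0,0,0]
Step 21: insert wrp at [3, 5, 6, 22] -> counters=[5,0,2,3,8,3,2,1,2,0,0,1,1,5,0,1,0,1,6,1,0,1,1,0,0]
Step 22: delete hsg at [7, 12, 15, 18] -> counters=[5,0,2,3,8,3,2,0,2,0,0,1,0,5,0,0,0,1,5,1,0,1,1,0,0]
Step 23: insert nby at [0, 1, 12, 15] -> counters=[6,1,2,3,8,3,2,0,2,0,0,1,1,5,0,1,0,1,5,1,0,1,1,0,0]
Final counters=[6,1,2,3,8,3,2,0,2,0,0,1,1,5,0,1,0,1,5,1,0,1,1,0,0] -> 17 nonzero

Answer: 17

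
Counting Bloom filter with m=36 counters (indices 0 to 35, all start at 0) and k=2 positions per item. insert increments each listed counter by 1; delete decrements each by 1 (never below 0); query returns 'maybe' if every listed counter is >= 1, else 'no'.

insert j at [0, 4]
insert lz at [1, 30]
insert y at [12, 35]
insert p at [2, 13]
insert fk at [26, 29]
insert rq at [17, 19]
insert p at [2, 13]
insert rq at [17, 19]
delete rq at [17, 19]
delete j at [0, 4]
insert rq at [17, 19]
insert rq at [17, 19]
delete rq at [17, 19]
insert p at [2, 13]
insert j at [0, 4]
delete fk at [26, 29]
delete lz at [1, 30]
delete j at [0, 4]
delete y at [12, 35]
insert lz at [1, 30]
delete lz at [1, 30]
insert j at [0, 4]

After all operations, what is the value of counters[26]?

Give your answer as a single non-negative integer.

Answer: 0

Derivation:
Step 1: insert j at [0, 4] -> counters=[1,0,0,0,1,0,0,0,0,0,0,0,0,0,0,0,0,0,0,0,0,0,0,0,0,0,0,0,0,0,0,0,0,0,0,0]
Step 2: insert lz at [1, 30] -> counters=[1,1,0,0,1,0,0,0,0,0,0,0,0,0,0,0,0,0,0,0,0,0,0,0,0,0,0,0,0,0,1,0,0,0,0,0]
Step 3: insert y at [12, 35] -> counters=[1,1,0,0,1,0,0,0,0,0,0,0,1,0,0,0,0,0,0,0,0,0,0,0,0,0,0,0,0,0,1,0,0,0,0,1]
Step 4: insert p at [2, 13] -> counters=[1,1,1,0,1,0,0,0,0,0,0,0,1,1,0,0,0,0,0,0,0,0,0,0,0,0,0,0,0,0,1,0,0,0,0,1]
Step 5: insert fk at [26, 29] -> counters=[1,1,1,0,1,0,0,0,0,0,0,0,1,1,0,0,0,0,0,0,0,0,0,0,0,0,1,0,0,1,1,0,0,0,0,1]
Step 6: insert rq at [17, 19] -> counters=[1,1,1,0,1,0,0,0,0,0,0,0,1,1,0,0,0,1,0,1,0,0,0,0,0,0,1,0,0,1,1,0,0,0,0,1]
Step 7: insert p at [2, 13] -> counters=[1,1,2,0,1,0,0,0,0,0,0,0,1,2,0,0,0,1,0,1,0,0,0,0,0,0,1,0,0,1,1,0,0,0,0,1]
Step 8: insert rq at [17, 19] -> counters=[1,1,2,0,1,0,0,0,0,0,0,0,1,2,0,0,0,2,0,2,0,0,0,0,0,0,1,0,0,1,1,0,0,0,0,1]
Step 9: delete rq at [17, 19] -> counters=[1,1,2,0,1,0,0,0,0,0,0,0,1,2,0,0,0,1,0,1,0,0,0,0,0,0,1,0,0,1,1,0,0,0,0,1]
Step 10: delete j at [0, 4] -> counters=[0,1,2,0,0,0,0,0,0,0,0,0,1,2,0,0,0,1,0,1,0,0,0,0,0,0,1,0,0,1,1,0,0,0,0,1]
Step 11: insert rq at [17, 19] -> counters=[0,1,2,0,0,0,0,0,0,0,0,0,1,2,0,0,0,2,0,2,0,0,0,0,0,0,1,0,0,1,1,0,0,0,0,1]
Step 12: insert rq at [17, 19] -> counters=[0,1,2,0,0,0,0,0,0,0,0,0,1,2,0,0,0,3,0,3,0,0,0,0,0,0,1,0,0,1,1,0,0,0,0,1]
Step 13: delete rq at [17, 19] -> counters=[0,1,2,0,0,0,0,0,0,0,0,0,1,2,0,0,0,2,0,2,0,0,0,0,0,0,1,0,0,1,1,0,0,0,0,1]
Step 14: insert p at [2, 13] -> counters=[0,1,3,0,0,0,0,0,0,0,0,0,1,3,0,0,0,2,0,2,0,0,0,0,0,0,1,0,0,1,1,0,0,0,0,1]
Step 15: insert j at [0, 4] -> counters=[1,1,3,0,1,0,0,0,0,0,0,0,1,3,0,0,0,2,0,2,0,0,0,0,0,0,1,0,0,1,1,0,0,0,0,1]
Step 16: delete fk at [26, 29] -> counters=[1,1,3,0,1,0,0,0,0,0,0,0,1,3,0,0,0,2,0,2,0,0,0,0,0,0,0,0,0,0,1,0,0,0,0,1]
Step 17: delete lz at [1, 30] -> counters=[1,0,3,0,1,0,0,0,0,0,0,0,1,3,0,0,0,2,0,2,0,0,0,0,0,0,0,0,0,0,0,0,0,0,0,1]
Step 18: delete j at [0, 4] -> counters=[0,0,3,0,0,0,0,0,0,0,0,0,1,3,0,0,0,2,0,2,0,0,0,0,0,0,0,0,0,0,0,0,0,0,0,1]
Step 19: delete y at [12, 35] -> counters=[0,0,3,0,0,0,0,0,0,0,0,0,0,3,0,0,0,2,0,2,0,0,0,0,0,0,0,0,0,0,0,0,0,0,0,0]
Step 20: insert lz at [1, 30] -> counters=[0,1,3,0,0,0,0,0,0,0,0,0,0,3,0,0,0,2,0,2,0,0,0,0,0,0,0,0,0,0,1,0,0,0,0,0]
Step 21: delete lz at [1, 30] -> counters=[0,0,3,0,0,0,0,0,0,0,0,0,0,3,0,0,0,2,0,2,0,0,0,0,0,0,0,0,0,0,0,0,0,0,0,0]
Step 22: insert j at [0, 4] -> counters=[1,0,3,0,1,0,0,0,0,0,0,0,0,3,0,0,0,2,0,2,0,0,0,0,0,0,0,0,0,0,0,0,0,0,0,0]
Final counters=[1,0,3,0,1,0,0,0,0,0,0,0,0,3,0,0,0,2,0,2,0,0,0,0,0,0,0,0,0,0,0,0,0,0,0,0] -> counters[26]=0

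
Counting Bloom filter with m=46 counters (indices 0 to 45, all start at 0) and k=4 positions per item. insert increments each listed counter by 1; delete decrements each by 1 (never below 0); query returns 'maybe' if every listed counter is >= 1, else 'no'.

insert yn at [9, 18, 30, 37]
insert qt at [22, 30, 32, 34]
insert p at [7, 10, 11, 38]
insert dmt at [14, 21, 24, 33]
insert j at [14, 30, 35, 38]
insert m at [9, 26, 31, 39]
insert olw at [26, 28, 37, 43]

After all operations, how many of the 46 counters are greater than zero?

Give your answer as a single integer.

Step 1: insert yn at [9, 18, 30, 37] -> counters=[0,0,0,0,0,0,0,0,0,1,0,0,0,0,0,0,0,0,1,0,0,0,0,0,0,0,0,0,0,0,1,0,0,0,0,0,0,1,0,0,0,0,0,0,0,0]
Step 2: insert qt at [22, 30, 32, 34] -> counters=[0,0,0,0,0,0,0,0,0,1,0,0,0,0,0,0,0,0,1,0,0,0,1,0,0,0,0,0,0,0,2,0,1,0,1,0,0,1,0,0,0,0,0,0,0,0]
Step 3: insert p at [7, 10, 11, 38] -> counters=[0,0,0,0,0,0,0,1,0,1,1,1,0,0,0,0,0,0,1,0,0,0,1,0,0,0,0,0,0,0,2,0,1,0,1,0,0,1,1,0,0,0,0,0,0,0]
Step 4: insert dmt at [14, 21, 24, 33] -> counters=[0,0,0,0,0,0,0,1,0,1,1,1,0,0,1,0,0,0,1,0,0,1,1,0,1,0,0,0,0,0,2,0,1,1,1,0,0,1,1,0,0,0,0,0,0,0]
Step 5: insert j at [14, 30, 35, 38] -> counters=[0,0,0,0,0,0,0,1,0,1,1,1,0,0,2,0,0,0,1,0,0,1,1,0,1,0,0,0,0,0,3,0,1,1,1,1,0,1,2,0,0,0,0,0,0,0]
Step 6: insert m at [9, 26, 31, 39] -> counters=[0,0,0,0,0,0,0,1,0,2,1,1,0,0,2,0,0,0,1,0,0,1,1,0,1,0,1,0,0,0,3,1,1,1,1,1,0,1,2,1,0,0,0,0,0,0]
Step 7: insert olw at [26, 28, 37, 43] -> counters=[0,0,0,0,0,0,0,1,0,2,1,1,0,0,2,0,0,0,1,0,0,1,1,0,1,0,2,0,1,0,3,1,1,1,1,1,0,2,2,1,0,0,0,1,0,0]
Final counters=[0,0,0,0,0,0,0,1,0,2,1,1,0,0,2,0,0,0,1,0,0,1,1,0,1,0,2,0,1,0,3,1,1,1,1,1,0,2,2,1,0,0,0,1,0,0] -> 21 nonzero

Answer: 21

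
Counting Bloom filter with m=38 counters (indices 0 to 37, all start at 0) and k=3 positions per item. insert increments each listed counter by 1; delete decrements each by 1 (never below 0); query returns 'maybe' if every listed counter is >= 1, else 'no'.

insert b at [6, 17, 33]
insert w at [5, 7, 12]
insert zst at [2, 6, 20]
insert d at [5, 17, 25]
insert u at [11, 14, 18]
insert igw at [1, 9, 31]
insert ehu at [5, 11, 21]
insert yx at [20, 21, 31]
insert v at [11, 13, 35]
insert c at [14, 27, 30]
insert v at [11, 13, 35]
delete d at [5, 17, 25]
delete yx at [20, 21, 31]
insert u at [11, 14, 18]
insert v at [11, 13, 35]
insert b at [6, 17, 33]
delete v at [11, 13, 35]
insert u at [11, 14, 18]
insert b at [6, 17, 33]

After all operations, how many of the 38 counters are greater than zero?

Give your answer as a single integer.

Step 1: insert b at [6, 17, 33] -> counters=[0,0,0,0,0,0,1,0,0,0,0,0,0,0,0,0,0,1,0,0,0,0,0,0,0,0,0,0,0,0,0,0,0,1,0,0,0,0]
Step 2: insert w at [5, 7, 12] -> counters=[0,0,0,0,0,1,1,1,0,0,0,0,1,0,0,0,0,1,0,0,0,0,0,0,0,0,0,0,0,0,0,0,0,1,0,0,0,0]
Step 3: insert zst at [2, 6, 20] -> counters=[0,0,1,0,0,1,2,1,0,0,0,0,1,0,0,0,0,1,0,0,1,0,0,0,0,0,0,0,0,0,0,0,0,1,0,0,0,0]
Step 4: insert d at [5, 17, 25] -> counters=[0,0,1,0,0,2,2,1,0,0,0,0,1,0,0,0,0,2,0,0,1,0,0,0,0,1,0,0,0,0,0,0,0,1,0,0,0,0]
Step 5: insert u at [11, 14, 18] -> counters=[0,0,1,0,0,2,2,1,0,0,0,1,1,0,1,0,0,2,1,0,1,0,0,0,0,1,0,0,0,0,0,0,0,1,0,0,0,0]
Step 6: insert igw at [1, 9, 31] -> counters=[0,1,1,0,0,2,2,1,0,1,0,1,1,0,1,0,0,2,1,0,1,0,0,0,0,1,0,0,0,0,0,1,0,1,0,0,0,0]
Step 7: insert ehu at [5, 11, 21] -> counters=[0,1,1,0,0,3,2,1,0,1,0,2,1,0,1,0,0,2,1,0,1,1,0,0,0,1,0,0,0,0,0,1,0,1,0,0,0,0]
Step 8: insert yx at [20, 21, 31] -> counters=[0,1,1,0,0,3,2,1,0,1,0,2,1,0,1,0,0,2,1,0,2,2,0,0,0,1,0,0,0,0,0,2,0,1,0,0,0,0]
Step 9: insert v at [11, 13, 35] -> counters=[0,1,1,0,0,3,2,1,0,1,0,3,1,1,1,0,0,2,1,0,2,2,0,0,0,1,0,0,0,0,0,2,0,1,0,1,0,0]
Step 10: insert c at [14, 27, 30] -> counters=[0,1,1,0,0,3,2,1,0,1,0,3,1,1,2,0,0,2,1,0,2,2,0,0,0,1,0,1,0,0,1,2,0,1,0,1,0,0]
Step 11: insert v at [11, 13, 35] -> counters=[0,1,1,0,0,3,2,1,0,1,0,4,1,2,2,0,0,2,1,0,2,2,0,0,0,1,0,1,0,0,1,2,0,1,0,2,0,0]
Step 12: delete d at [5, 17, 25] -> counters=[0,1,1,0,0,2,2,1,0,1,0,4,1,2,2,0,0,1,1,0,2,2,0,0,0,0,0,1,0,0,1,2,0,1,0,2,0,0]
Step 13: delete yx at [20, 21, 31] -> counters=[0,1,1,0,0,2,2,1,0,1,0,4,1,2,2,0,0,1,1,0,1,1,0,0,0,0,0,1,0,0,1,1,0,1,0,2,0,0]
Step 14: insert u at [11, 14, 18] -> counters=[0,1,1,0,0,2,2,1,0,1,0,5,1,2,3,0,0,1,2,0,1,1,0,0,0,0,0,1,0,0,1,1,0,1,0,2,0,0]
Step 15: insert v at [11, 13, 35] -> counters=[0,1,1,0,0,2,2,1,0,1,0,6,1,3,3,0,0,1,2,0,1,1,0,0,0,0,0,1,0,0,1,1,0,1,0,3,0,0]
Step 16: insert b at [6, 17, 33] -> counters=[0,1,1,0,0,2,3,1,0,1,0,6,1,3,3,0,0,2,2,0,1,1,0,0,0,0,0,1,0,0,1,1,0,2,0,3,0,0]
Step 17: delete v at [11, 13, 35] -> counters=[0,1,1,0,0,2,3,1,0,1,0,5,1,2,3,0,0,2,2,0,1,1,0,0,0,0,0,1,0,0,1,1,0,2,0,2,0,0]
Step 18: insert u at [11, 14, 18] -> counters=[0,1,1,0,0,2,3,1,0,1,0,6,1,2,4,0,0,2,3,0,1,1,0,0,0,0,0,1,0,0,1,1,0,2,0,2,0,0]
Step 19: insert b at [6, 17, 33] -> counters=[0,1,1,0,0,2,4,1,0,1,0,6,1,2,4,0,0,3,3,0,1,1,0,0,0,0,0,1,0,0,1,1,0,3,0,2,0,0]
Final counters=[0,1,1,0,0,2,4,1,0,1,0,6,1,2,4,0,0,3,3,0,1,1,0,0,0,0,0,1,0,0,1,1,0,3,0,2,0,0] -> 19 nonzero

Answer: 19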